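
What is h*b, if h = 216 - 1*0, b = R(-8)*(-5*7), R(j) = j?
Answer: 60480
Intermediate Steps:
b = 280 (b = -(-40)*7 = -8*(-35) = 280)
h = 216 (h = 216 + 0 = 216)
h*b = 216*280 = 60480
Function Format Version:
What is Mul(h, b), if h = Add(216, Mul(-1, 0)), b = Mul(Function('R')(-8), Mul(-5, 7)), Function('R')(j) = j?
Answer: 60480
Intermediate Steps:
b = 280 (b = Mul(-8, Mul(-5, 7)) = Mul(-8, -35) = 280)
h = 216 (h = Add(216, 0) = 216)
Mul(h, b) = Mul(216, 280) = 60480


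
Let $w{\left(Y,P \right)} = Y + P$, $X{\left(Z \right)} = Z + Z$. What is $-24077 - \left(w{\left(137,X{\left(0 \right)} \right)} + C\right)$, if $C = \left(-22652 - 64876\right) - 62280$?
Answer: $125594$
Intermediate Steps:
$C = -149808$ ($C = -87528 - 62280 = -149808$)
$X{\left(Z \right)} = 2 Z$
$w{\left(Y,P \right)} = P + Y$
$-24077 - \left(w{\left(137,X{\left(0 \right)} \right)} + C\right) = -24077 - \left(\left(2 \cdot 0 + 137\right) - 149808\right) = -24077 - \left(\left(0 + 137\right) - 149808\right) = -24077 - \left(137 - 149808\right) = -24077 - -149671 = -24077 + 149671 = 125594$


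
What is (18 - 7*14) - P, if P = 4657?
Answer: -4737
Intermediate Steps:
(18 - 7*14) - P = (18 - 7*14) - 1*4657 = (18 - 98) - 4657 = -80 - 4657 = -4737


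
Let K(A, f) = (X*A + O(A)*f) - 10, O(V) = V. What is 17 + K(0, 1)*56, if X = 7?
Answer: -543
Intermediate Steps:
K(A, f) = -10 + 7*A + A*f (K(A, f) = (7*A + A*f) - 10 = -10 + 7*A + A*f)
17 + K(0, 1)*56 = 17 + (-10 + 7*0 + 0*1)*56 = 17 + (-10 + 0 + 0)*56 = 17 - 10*56 = 17 - 560 = -543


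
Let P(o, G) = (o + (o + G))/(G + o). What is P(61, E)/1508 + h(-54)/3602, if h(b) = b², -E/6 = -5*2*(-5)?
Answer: 262900637/324551006 ≈ 0.81004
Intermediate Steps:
E = -300 (E = -6*(-5*2)*(-5) = -(-60)*(-5) = -6*50 = -300)
P(o, G) = (G + 2*o)/(G + o) (P(o, G) = (o + (G + o))/(G + o) = (G + 2*o)/(G + o))
P(61, E)/1508 + h(-54)/3602 = ((-300 + 2*61)/(-300 + 61))/1508 + (-54)²/3602 = ((-300 + 122)/(-239))*(1/1508) + 2916*(1/3602) = -1/239*(-178)*(1/1508) + 1458/1801 = (178/239)*(1/1508) + 1458/1801 = 89/180206 + 1458/1801 = 262900637/324551006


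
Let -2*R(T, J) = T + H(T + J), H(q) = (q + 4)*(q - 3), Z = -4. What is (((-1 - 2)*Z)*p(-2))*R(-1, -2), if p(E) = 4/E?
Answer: -84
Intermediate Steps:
H(q) = (-3 + q)*(4 + q) (H(q) = (4 + q)*(-3 + q) = (-3 + q)*(4 + q))
R(T, J) = 6 - T - J/2 - (J + T)²/2 (R(T, J) = -(T + (-12 + (T + J) + (T + J)²))/2 = -(T + (-12 + (J + T) + (J + T)²))/2 = -(T + (-12 + J + T + (J + T)²))/2 = -(-12 + J + (J + T)² + 2*T)/2 = 6 - T - J/2 - (J + T)²/2)
(((-1 - 2)*Z)*p(-2))*R(-1, -2) = (((-1 - 2)*(-4))*(4/(-2)))*(6 - 1*(-1) - ½*(-2) - (-2 - 1)²/2) = ((-3*(-4))*(4*(-½)))*(6 + 1 + 1 - ½*(-3)²) = (12*(-2))*(6 + 1 + 1 - ½*9) = -24*(6 + 1 + 1 - 9/2) = -24*7/2 = -84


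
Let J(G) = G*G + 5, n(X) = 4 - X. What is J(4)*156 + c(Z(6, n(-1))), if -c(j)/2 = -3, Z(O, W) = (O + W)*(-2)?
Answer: 3282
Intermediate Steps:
J(G) = 5 + G² (J(G) = G² + 5 = 5 + G²)
Z(O, W) = -2*O - 2*W
c(j) = 6 (c(j) = -2*(-3) = 6)
J(4)*156 + c(Z(6, n(-1))) = (5 + 4²)*156 + 6 = (5 + 16)*156 + 6 = 21*156 + 6 = 3276 + 6 = 3282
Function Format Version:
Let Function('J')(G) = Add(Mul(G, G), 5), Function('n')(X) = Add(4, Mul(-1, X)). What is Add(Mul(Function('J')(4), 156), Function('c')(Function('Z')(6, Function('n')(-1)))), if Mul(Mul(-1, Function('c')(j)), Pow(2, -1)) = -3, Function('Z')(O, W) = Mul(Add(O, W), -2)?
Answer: 3282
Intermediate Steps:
Function('J')(G) = Add(5, Pow(G, 2)) (Function('J')(G) = Add(Pow(G, 2), 5) = Add(5, Pow(G, 2)))
Function('Z')(O, W) = Add(Mul(-2, O), Mul(-2, W))
Function('c')(j) = 6 (Function('c')(j) = Mul(-2, -3) = 6)
Add(Mul(Function('J')(4), 156), Function('c')(Function('Z')(6, Function('n')(-1)))) = Add(Mul(Add(5, Pow(4, 2)), 156), 6) = Add(Mul(Add(5, 16), 156), 6) = Add(Mul(21, 156), 6) = Add(3276, 6) = 3282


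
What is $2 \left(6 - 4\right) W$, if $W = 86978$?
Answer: $347912$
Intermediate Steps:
$2 \left(6 - 4\right) W = 2 \left(6 - 4\right) 86978 = 2 \cdot 2 \cdot 86978 = 4 \cdot 86978 = 347912$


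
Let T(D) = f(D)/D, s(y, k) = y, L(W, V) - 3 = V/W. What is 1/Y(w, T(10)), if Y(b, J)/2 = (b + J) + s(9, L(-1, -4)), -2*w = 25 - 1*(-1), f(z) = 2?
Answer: -5/38 ≈ -0.13158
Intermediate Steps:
L(W, V) = 3 + V/W
T(D) = 2/D
w = -13 (w = -(25 - 1*(-1))/2 = -(25 + 1)/2 = -½*26 = -13)
Y(b, J) = 18 + 2*J + 2*b (Y(b, J) = 2*((b + J) + 9) = 2*((J + b) + 9) = 2*(9 + J + b) = 18 + 2*J + 2*b)
1/Y(w, T(10)) = 1/(18 + 2*(2/10) + 2*(-13)) = 1/(18 + 2*(2*(⅒)) - 26) = 1/(18 + 2*(⅕) - 26) = 1/(18 + ⅖ - 26) = 1/(-38/5) = -5/38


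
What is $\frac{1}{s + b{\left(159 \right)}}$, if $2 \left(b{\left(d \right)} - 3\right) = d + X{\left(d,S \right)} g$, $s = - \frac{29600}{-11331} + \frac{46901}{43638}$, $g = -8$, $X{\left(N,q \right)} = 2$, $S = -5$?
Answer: $\frac{82410363}{6443425382} \approx 0.01279$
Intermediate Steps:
$s = \frac{607706677}{164820726}$ ($s = \left(-29600\right) \left(- \frac{1}{11331}\right) + 46901 \cdot \frac{1}{43638} = \frac{29600}{11331} + \frac{46901}{43638} = \frac{607706677}{164820726} \approx 3.6871$)
$b{\left(d \right)} = -5 + \frac{d}{2}$ ($b{\left(d \right)} = 3 + \frac{d + 2 \left(-8\right)}{2} = 3 + \frac{d - 16}{2} = 3 + \frac{-16 + d}{2} = 3 + \left(-8 + \frac{d}{2}\right) = -5 + \frac{d}{2}$)
$\frac{1}{s + b{\left(159 \right)}} = \frac{1}{\frac{607706677}{164820726} + \left(-5 + \frac{1}{2} \cdot 159\right)} = \frac{1}{\frac{607706677}{164820726} + \left(-5 + \frac{159}{2}\right)} = \frac{1}{\frac{607706677}{164820726} + \frac{149}{2}} = \frac{1}{\frac{6443425382}{82410363}} = \frac{82410363}{6443425382}$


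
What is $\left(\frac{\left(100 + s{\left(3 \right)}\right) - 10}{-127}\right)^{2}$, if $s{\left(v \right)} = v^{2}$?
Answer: $\frac{9801}{16129} \approx 0.60766$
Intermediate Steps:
$\left(\frac{\left(100 + s{\left(3 \right)}\right) - 10}{-127}\right)^{2} = \left(\frac{\left(100 + 3^{2}\right) - 10}{-127}\right)^{2} = \left(\left(\left(100 + 9\right) - 10\right) \left(- \frac{1}{127}\right)\right)^{2} = \left(\left(109 - 10\right) \left(- \frac{1}{127}\right)\right)^{2} = \left(99 \left(- \frac{1}{127}\right)\right)^{2} = \left(- \frac{99}{127}\right)^{2} = \frac{9801}{16129}$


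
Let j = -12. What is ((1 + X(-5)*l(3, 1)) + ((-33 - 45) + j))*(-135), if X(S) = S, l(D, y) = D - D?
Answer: 12015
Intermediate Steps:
l(D, y) = 0
((1 + X(-5)*l(3, 1)) + ((-33 - 45) + j))*(-135) = ((1 - 5*0) + ((-33 - 45) - 12))*(-135) = ((1 + 0) + (-78 - 12))*(-135) = (1 - 90)*(-135) = -89*(-135) = 12015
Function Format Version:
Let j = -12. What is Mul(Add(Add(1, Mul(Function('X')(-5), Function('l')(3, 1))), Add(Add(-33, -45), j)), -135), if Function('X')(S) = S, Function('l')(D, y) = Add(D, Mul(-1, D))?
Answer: 12015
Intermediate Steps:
Function('l')(D, y) = 0
Mul(Add(Add(1, Mul(Function('X')(-5), Function('l')(3, 1))), Add(Add(-33, -45), j)), -135) = Mul(Add(Add(1, Mul(-5, 0)), Add(Add(-33, -45), -12)), -135) = Mul(Add(Add(1, 0), Add(-78, -12)), -135) = Mul(Add(1, -90), -135) = Mul(-89, -135) = 12015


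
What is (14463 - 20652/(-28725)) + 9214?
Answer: 226714159/9575 ≈ 23678.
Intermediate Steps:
(14463 - 20652/(-28725)) + 9214 = (14463 - 20652*(-1/28725)) + 9214 = (14463 + 6884/9575) + 9214 = 138490109/9575 + 9214 = 226714159/9575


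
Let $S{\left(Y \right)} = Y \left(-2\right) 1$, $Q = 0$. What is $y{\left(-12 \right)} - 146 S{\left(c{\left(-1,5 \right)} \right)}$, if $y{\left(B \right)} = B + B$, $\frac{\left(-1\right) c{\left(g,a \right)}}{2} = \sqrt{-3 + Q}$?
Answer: $-24 - 584 i \sqrt{3} \approx -24.0 - 1011.5 i$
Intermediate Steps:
$c{\left(g,a \right)} = - 2 i \sqrt{3}$ ($c{\left(g,a \right)} = - 2 \sqrt{-3 + 0} = - 2 \sqrt{-3} = - 2 i \sqrt{3}$)
$y{\left(B \right)} = 2 B$
$S{\left(Y \right)} = - 2 Y$ ($S{\left(Y \right)} = - 2 Y 1 = - 2 Y$)
$y{\left(-12 \right)} - 146 S{\left(c{\left(-1,5 \right)} \right)} = 2 \left(-12\right) - 146 \left(- 2 \left(- 2 i \sqrt{3}\right)\right) = -24 - 146 \cdot 4 i \sqrt{3} = -24 - 584 i \sqrt{3}$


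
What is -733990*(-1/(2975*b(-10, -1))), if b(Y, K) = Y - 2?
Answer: -73399/3570 ≈ -20.560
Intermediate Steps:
b(Y, K) = -2 + Y
-733990*(-1/(2975*b(-10, -1))) = -733990*(-1/(2975*(-2 - 10))) = -733990/((-2975*(-12))) = -733990/35700 = -733990*1/35700 = -73399/3570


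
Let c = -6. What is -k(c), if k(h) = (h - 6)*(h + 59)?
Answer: 636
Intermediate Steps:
k(h) = (-6 + h)*(59 + h)
-k(c) = -(-354 + (-6)² + 53*(-6)) = -(-354 + 36 - 318) = -1*(-636) = 636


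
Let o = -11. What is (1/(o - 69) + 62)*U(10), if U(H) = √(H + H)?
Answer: 4959*√5/40 ≈ 277.22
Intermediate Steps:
U(H) = √2*√H (U(H) = √(2*H) = √2*√H)
(1/(o - 69) + 62)*U(10) = (1/(-11 - 69) + 62)*(√2*√10) = (1/(-80) + 62)*(2*√5) = (-1/80 + 62)*(2*√5) = 4959*(2*√5)/80 = 4959*√5/40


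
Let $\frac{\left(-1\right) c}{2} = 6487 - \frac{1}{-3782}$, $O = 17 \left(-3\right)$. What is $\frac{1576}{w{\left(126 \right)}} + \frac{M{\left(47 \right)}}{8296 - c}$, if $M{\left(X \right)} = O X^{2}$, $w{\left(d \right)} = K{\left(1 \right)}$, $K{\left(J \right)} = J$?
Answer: $\frac{63176157727}{40221571} \approx 1570.7$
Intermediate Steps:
$w{\left(d \right)} = 1$
$O = -51$
$M{\left(X \right)} = - 51 X^{2}$
$c = - \frac{24533835}{1891}$ ($c = - 2 \left(6487 - \frac{1}{-3782}\right) = - 2 \left(6487 - - \frac{1}{3782}\right) = - 2 \left(6487 + \frac{1}{3782}\right) = \left(-2\right) \frac{24533835}{3782} = - \frac{24533835}{1891} \approx -12974.0$)
$\frac{1576}{w{\left(126 \right)}} + \frac{M{\left(47 \right)}}{8296 - c} = \frac{1576}{1} + \frac{\left(-51\right) 47^{2}}{8296 - - \frac{24533835}{1891}} = 1576 \cdot 1 + \frac{\left(-51\right) 2209}{8296 + \frac{24533835}{1891}} = 1576 - \frac{112659}{\frac{40221571}{1891}} = 1576 - \frac{213038169}{40221571} = \frac{63176157727}{40221571}$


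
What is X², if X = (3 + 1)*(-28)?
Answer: 12544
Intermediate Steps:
X = -112 (X = 4*(-28) = -112)
X² = (-112)² = 12544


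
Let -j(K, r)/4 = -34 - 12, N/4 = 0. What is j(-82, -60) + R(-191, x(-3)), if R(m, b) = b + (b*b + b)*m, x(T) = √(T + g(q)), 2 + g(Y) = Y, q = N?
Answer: 1139 - 190*I*√5 ≈ 1139.0 - 424.85*I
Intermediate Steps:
N = 0 (N = 4*0 = 0)
q = 0
g(Y) = -2 + Y
x(T) = √(-2 + T) (x(T) = √(T + (-2 + 0)) = √(T - 2) = √(-2 + T))
j(K, r) = 184 (j(K, r) = -4*(-34 - 12) = -4*(-46) = 184)
R(m, b) = b + m*(b + b²) (R(m, b) = b + (b² + b)*m = b + (b + b²)*m = b + m*(b + b²))
j(-82, -60) + R(-191, x(-3)) = 184 + √(-2 - 3)*(1 - 191 + √(-2 - 3)*(-191)) = 184 + √(-5)*(1 - 191 + √(-5)*(-191)) = 184 + (I*√5)*(1 - 191 + (I*√5)*(-191)) = 184 + (I*√5)*(1 - 191 - 191*I*√5) = 184 + (I*√5)*(-190 - 191*I*√5) = 184 + I*√5*(-190 - 191*I*√5)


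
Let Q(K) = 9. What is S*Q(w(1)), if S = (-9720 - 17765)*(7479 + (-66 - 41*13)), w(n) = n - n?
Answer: -1701871200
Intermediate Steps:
w(n) = 0
S = -189096800 (S = -27485*(7479 + (-66 - 533)) = -27485*(7479 - 599) = -27485*6880 = -189096800)
S*Q(w(1)) = -189096800*9 = -1701871200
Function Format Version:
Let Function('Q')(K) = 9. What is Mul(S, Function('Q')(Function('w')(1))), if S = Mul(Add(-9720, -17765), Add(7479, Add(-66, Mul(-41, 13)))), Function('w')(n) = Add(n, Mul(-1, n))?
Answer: -1701871200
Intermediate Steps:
Function('w')(n) = 0
S = -189096800 (S = Mul(-27485, Add(7479, Add(-66, -533))) = Mul(-27485, Add(7479, -599)) = Mul(-27485, 6880) = -189096800)
Mul(S, Function('Q')(Function('w')(1))) = Mul(-189096800, 9) = -1701871200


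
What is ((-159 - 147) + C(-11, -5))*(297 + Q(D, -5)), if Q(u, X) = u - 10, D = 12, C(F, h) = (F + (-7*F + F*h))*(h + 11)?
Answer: 125580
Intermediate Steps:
C(F, h) = (11 + h)*(-6*F + F*h) (C(F, h) = (-6*F + F*h)*(11 + h) = (11 + h)*(-6*F + F*h))
Q(u, X) = -10 + u
((-159 - 147) + C(-11, -5))*(297 + Q(D, -5)) = ((-159 - 147) - 11*(-66 + (-5)² + 5*(-5)))*(297 + (-10 + 12)) = (-306 - 11*(-66 + 25 - 25))*(297 + 2) = (-306 - 11*(-66))*299 = (-306 + 726)*299 = 420*299 = 125580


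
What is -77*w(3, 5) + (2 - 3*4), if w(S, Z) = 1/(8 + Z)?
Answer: -207/13 ≈ -15.923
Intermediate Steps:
-77*w(3, 5) + (2 - 3*4) = -77/(8 + 5) + (2 - 3*4) = -77/13 + (2 - 12) = -77*1/13 - 10 = -77/13 - 10 = -207/13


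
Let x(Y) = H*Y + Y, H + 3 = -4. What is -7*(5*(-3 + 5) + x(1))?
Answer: -28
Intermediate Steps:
H = -7 (H = -3 - 4 = -7)
x(Y) = -6*Y (x(Y) = -7*Y + Y = -6*Y)
-7*(5*(-3 + 5) + x(1)) = -7*(5*(-3 + 5) - 6*1) = -7*(5*2 - 6) = -7*(10 - 6) = -7*4 = -28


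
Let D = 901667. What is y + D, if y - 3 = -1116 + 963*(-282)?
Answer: 628988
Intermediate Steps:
y = -272679 (y = 3 + (-1116 + 963*(-282)) = 3 + (-1116 - 271566) = 3 - 272682 = -272679)
y + D = -272679 + 901667 = 628988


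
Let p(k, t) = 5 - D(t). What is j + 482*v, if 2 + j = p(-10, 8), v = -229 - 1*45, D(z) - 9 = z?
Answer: -132082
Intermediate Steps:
D(z) = 9 + z
p(k, t) = -4 - t (p(k, t) = 5 - (9 + t) = 5 + (-9 - t) = -4 - t)
v = -274 (v = -229 - 45 = -274)
j = -14 (j = -2 + (-4 - 1*8) = -2 + (-4 - 8) = -2 - 12 = -14)
j + 482*v = -14 + 482*(-274) = -14 - 132068 = -132082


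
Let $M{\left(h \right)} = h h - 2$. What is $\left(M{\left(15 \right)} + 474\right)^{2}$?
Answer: $485809$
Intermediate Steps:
$M{\left(h \right)} = -2 + h^{2}$ ($M{\left(h \right)} = h^{2} - 2 = -2 + h^{2}$)
$\left(M{\left(15 \right)} + 474\right)^{2} = \left(\left(-2 + 15^{2}\right) + 474\right)^{2} = \left(\left(-2 + 225\right) + 474\right)^{2} = \left(223 + 474\right)^{2} = 697^{2} = 485809$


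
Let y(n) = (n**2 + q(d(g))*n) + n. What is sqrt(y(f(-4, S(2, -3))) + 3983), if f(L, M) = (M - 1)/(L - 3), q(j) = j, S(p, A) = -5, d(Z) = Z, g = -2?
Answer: sqrt(195161)/7 ≈ 63.110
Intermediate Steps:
f(L, M) = (-1 + M)/(-3 + L)
y(n) = n**2 - n (y(n) = (n**2 - 2*n) + n = n**2 - n)
sqrt(y(f(-4, S(2, -3))) + 3983) = sqrt(((-1 - 5)/(-3 - 4))*(-1 + (-1 - 5)/(-3 - 4)) + 3983) = sqrt((-6/(-7))*(-1 - 6/(-7)) + 3983) = sqrt((-1/7*(-6))*(-1 - 1/7*(-6)) + 3983) = sqrt(6*(-1 + 6/7)/7 + 3983) = sqrt((6/7)*(-1/7) + 3983) = sqrt(-6/49 + 3983) = sqrt(195161/49) = sqrt(195161)/7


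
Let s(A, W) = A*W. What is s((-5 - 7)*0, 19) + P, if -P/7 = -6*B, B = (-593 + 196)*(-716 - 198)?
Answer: 15240036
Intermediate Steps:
B = 362858 (B = -397*(-914) = 362858)
P = 15240036 (P = -(-42)*362858 = -7*(-2177148) = 15240036)
s((-5 - 7)*0, 19) + P = ((-5 - 7)*0)*19 + 15240036 = -12*0*19 + 15240036 = 0*19 + 15240036 = 0 + 15240036 = 15240036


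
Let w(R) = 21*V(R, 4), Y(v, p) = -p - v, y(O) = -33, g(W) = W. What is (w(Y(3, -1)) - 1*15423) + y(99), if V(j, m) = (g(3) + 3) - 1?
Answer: -15351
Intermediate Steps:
V(j, m) = 5 (V(j, m) = (3 + 3) - 1 = 6 - 1 = 5)
w(R) = 105 (w(R) = 21*5 = 105)
(w(Y(3, -1)) - 1*15423) + y(99) = (105 - 1*15423) - 33 = (105 - 15423) - 33 = -15318 - 33 = -15351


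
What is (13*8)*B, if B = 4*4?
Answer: 1664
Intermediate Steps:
B = 16
(13*8)*B = (13*8)*16 = 104*16 = 1664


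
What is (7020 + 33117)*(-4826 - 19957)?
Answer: -994715271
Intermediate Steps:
(7020 + 33117)*(-4826 - 19957) = 40137*(-24783) = -994715271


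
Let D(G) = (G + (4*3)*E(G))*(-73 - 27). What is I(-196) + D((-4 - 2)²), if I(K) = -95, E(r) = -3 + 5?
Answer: -6095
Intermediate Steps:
E(r) = 2
D(G) = -2400 - 100*G (D(G) = (G + (4*3)*2)*(-73 - 27) = (G + 12*2)*(-100) = (G + 24)*(-100) = (24 + G)*(-100) = -2400 - 100*G)
I(-196) + D((-4 - 2)²) = -95 + (-2400 - 100*(-4 - 2)²) = -95 + (-2400 - 100*(-6)²) = -95 + (-2400 - 100*36) = -95 + (-2400 - 3600) = -95 - 6000 = -6095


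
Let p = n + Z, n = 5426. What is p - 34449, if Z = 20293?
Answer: -8730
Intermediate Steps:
p = 25719 (p = 5426 + 20293 = 25719)
p - 34449 = 25719 - 34449 = -8730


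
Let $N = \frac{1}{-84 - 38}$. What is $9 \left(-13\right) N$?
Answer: $\frac{117}{122} \approx 0.95902$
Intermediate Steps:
$N = - \frac{1}{122}$ ($N = \frac{1}{-122} = - \frac{1}{122} \approx -0.0081967$)
$9 \left(-13\right) N = 9 \left(-13\right) \left(- \frac{1}{122}\right) = \left(-117\right) \left(- \frac{1}{122}\right) = \frac{117}{122}$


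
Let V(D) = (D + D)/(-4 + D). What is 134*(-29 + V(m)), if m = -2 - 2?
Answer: -3752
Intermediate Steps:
m = -4
V(D) = 2*D/(-4 + D) (V(D) = (2*D)/(-4 + D) = 2*D/(-4 + D))
134*(-29 + V(m)) = 134*(-29 + 2*(-4)/(-4 - 4)) = 134*(-29 + 2*(-4)/(-8)) = 134*(-29 + 2*(-4)*(-⅛)) = 134*(-29 + 1) = 134*(-28) = -3752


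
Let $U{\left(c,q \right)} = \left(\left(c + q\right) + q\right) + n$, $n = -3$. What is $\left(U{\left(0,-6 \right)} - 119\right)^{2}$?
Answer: $17956$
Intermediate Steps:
$U{\left(c,q \right)} = -3 + c + 2 q$ ($U{\left(c,q \right)} = \left(\left(c + q\right) + q\right) - 3 = \left(c + 2 q\right) - 3 = -3 + c + 2 q$)
$\left(U{\left(0,-6 \right)} - 119\right)^{2} = \left(\left(-3 + 0 + 2 \left(-6\right)\right) - 119\right)^{2} = \left(\left(-3 + 0 - 12\right) - 119\right)^{2} = \left(-15 - 119\right)^{2} = \left(-134\right)^{2} = 17956$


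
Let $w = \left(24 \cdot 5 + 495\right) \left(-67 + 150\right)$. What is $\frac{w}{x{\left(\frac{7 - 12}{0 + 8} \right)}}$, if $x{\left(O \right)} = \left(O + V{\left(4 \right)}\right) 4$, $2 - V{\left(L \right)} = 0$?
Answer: $\frac{102090}{11} \approx 9280.9$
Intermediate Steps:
$V{\left(L \right)} = 2$ ($V{\left(L \right)} = 2 - 0 = 2 + 0 = 2$)
$w = 51045$ ($w = \left(120 + 495\right) 83 = 615 \cdot 83 = 51045$)
$x{\left(O \right)} = 8 + 4 O$ ($x{\left(O \right)} = \left(O + 2\right) 4 = \left(2 + O\right) 4 = 8 + 4 O$)
$\frac{w}{x{\left(\frac{7 - 12}{0 + 8} \right)}} = \frac{51045}{8 + 4 \frac{7 - 12}{0 + 8}} = \frac{51045}{8 + 4 \left(- \frac{5}{8}\right)} = \frac{51045}{8 - \frac{5}{2}} = \frac{51045}{\frac{11}{2}} = 51045 \cdot \frac{2}{11} = \frac{102090}{11}$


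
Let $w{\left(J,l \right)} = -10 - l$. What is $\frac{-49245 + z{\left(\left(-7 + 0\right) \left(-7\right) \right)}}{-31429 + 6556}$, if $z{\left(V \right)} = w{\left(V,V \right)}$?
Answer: $\frac{49304}{24873} \approx 1.9822$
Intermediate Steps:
$z{\left(V \right)} = -10 - V$
$\frac{-49245 + z{\left(\left(-7 + 0\right) \left(-7\right) \right)}}{-31429 + 6556} = \frac{-49245 - \left(10 + \left(-7 + 0\right) \left(-7\right)\right)}{-31429 + 6556} = \frac{-49245 - \left(10 - -49\right)}{-24873} = \left(-49245 - 59\right) \left(- \frac{1}{24873}\right) = \left(-49304\right) \left(- \frac{1}{24873}\right) = \frac{49304}{24873}$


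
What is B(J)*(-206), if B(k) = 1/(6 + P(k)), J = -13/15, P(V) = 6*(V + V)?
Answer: 515/11 ≈ 46.818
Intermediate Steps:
P(V) = 12*V (P(V) = 6*(2*V) = 12*V)
J = -13/15 (J = -13*1/15 = -13/15 ≈ -0.86667)
B(k) = 1/(6 + 12*k)
B(J)*(-206) = (1/(6*(1 + 2*(-13/15))))*(-206) = (1/(6*(1 - 26/15)))*(-206) = (1/(6*(-11/15)))*(-206) = ((⅙)*(-15/11))*(-206) = -5/22*(-206) = 515/11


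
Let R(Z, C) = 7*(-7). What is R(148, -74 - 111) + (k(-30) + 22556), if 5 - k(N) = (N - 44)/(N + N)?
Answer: 675323/30 ≈ 22511.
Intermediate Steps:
R(Z, C) = -49
k(N) = 5 - (-44 + N)/(2*N) (k(N) = 5 - (N - 44)/(N + N) = 5 - (-44 + N)/(2*N))
R(148, -74 - 111) + (k(-30) + 22556) = -49 + ((9/2 + 22/(-30)) + 22556) = -49 + ((9/2 + 22*(-1/30)) + 22556) = -49 + ((9/2 - 11/15) + 22556) = -49 + (113/30 + 22556) = -49 + 676793/30 = 675323/30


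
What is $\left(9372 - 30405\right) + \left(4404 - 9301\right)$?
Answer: $-25930$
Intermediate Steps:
$\left(9372 - 30405\right) + \left(4404 - 9301\right) = -21033 + \left(4404 - 9301\right) = -21033 - 4897 = -25930$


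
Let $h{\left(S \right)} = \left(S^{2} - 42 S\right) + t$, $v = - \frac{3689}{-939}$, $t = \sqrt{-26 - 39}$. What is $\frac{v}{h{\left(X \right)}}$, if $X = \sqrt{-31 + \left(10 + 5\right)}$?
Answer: $\frac{3689}{939 \left(-16 - 168 i + i \sqrt{65}\right)} \approx -0.002433 + 0.02432 i$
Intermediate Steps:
$t = i \sqrt{65}$ ($t = \sqrt{-65} = i \sqrt{65} \approx 8.0623 i$)
$v = \frac{3689}{939}$ ($v = \left(-3689\right) \left(- \frac{1}{939}\right) = \frac{3689}{939} \approx 3.9286$)
$X = 4 i$ ($X = \sqrt{-31 + 15} = \sqrt{-16} = 4 i \approx 4.0 i$)
$h{\left(S \right)} = S^{2} - 42 S + i \sqrt{65}$ ($h{\left(S \right)} = \left(S^{2} - 42 S\right) + i \sqrt{65} = S^{2} - 42 S + i \sqrt{65}$)
$\frac{v}{h{\left(X \right)}} = \frac{3689}{939 \left(\left(4 i\right)^{2} - 42 \cdot 4 i + i \sqrt{65}\right)} = \frac{3689}{939 \left(-16 - 168 i + i \sqrt{65}\right)}$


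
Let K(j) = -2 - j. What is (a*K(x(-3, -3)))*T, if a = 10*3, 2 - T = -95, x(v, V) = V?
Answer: 2910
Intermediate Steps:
T = 97 (T = 2 - 1*(-95) = 2 + 95 = 97)
a = 30
(a*K(x(-3, -3)))*T = (30*(-2 - 1*(-3)))*97 = (30*(-2 + 3))*97 = (30*1)*97 = 30*97 = 2910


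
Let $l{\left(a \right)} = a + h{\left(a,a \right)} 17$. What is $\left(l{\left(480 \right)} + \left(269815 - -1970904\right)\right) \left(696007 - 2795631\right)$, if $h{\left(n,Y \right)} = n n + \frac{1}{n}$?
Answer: $- \frac{775768954004261}{60} \approx -1.2929 \cdot 10^{13}$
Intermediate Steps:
$h{\left(n,Y \right)} = \frac{1}{n} + n^{2}$ ($h{\left(n,Y \right)} = n^{2} + \frac{1}{n} = \frac{1}{n} + n^{2}$)
$l{\left(a \right)} = a + \frac{17 \left(1 + a^{3}\right)}{a}$ ($l{\left(a \right)} = a + \frac{1 + a^{3}}{a} 17 = a + \frac{17 \left(1 + a^{3}\right)}{a}$)
$\left(l{\left(480 \right)} + \left(269815 - -1970904\right)\right) \left(696007 - 2795631\right) = \left(\left(480 + \frac{17}{480} + 17 \cdot 480^{2}\right) + \left(269815 - -1970904\right)\right) \left(696007 - 2795631\right) = \left(\left(480 + 17 \cdot \frac{1}{480} + 17 \cdot 230400\right) + \left(269815 + 1970904\right)\right) \left(-2099624\right) = \left(\left(480 + \frac{17}{480} + 3916800\right) + 2240719\right) \left(-2099624\right) = \left(\frac{1880294417}{480} + 2240719\right) \left(-2099624\right) = \frac{2955839537}{480} \left(-2099624\right) = - \frac{775768954004261}{60}$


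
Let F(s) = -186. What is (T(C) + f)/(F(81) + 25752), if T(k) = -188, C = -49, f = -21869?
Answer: -22057/25566 ≈ -0.86275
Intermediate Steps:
(T(C) + f)/(F(81) + 25752) = (-188 - 21869)/(-186 + 25752) = -22057/25566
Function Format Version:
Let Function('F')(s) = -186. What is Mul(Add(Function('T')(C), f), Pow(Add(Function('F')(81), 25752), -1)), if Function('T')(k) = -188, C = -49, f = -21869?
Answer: Rational(-22057, 25566) ≈ -0.86275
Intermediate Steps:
Mul(Add(Function('T')(C), f), Pow(Add(Function('F')(81), 25752), -1)) = Mul(Add(-188, -21869), Pow(Add(-186, 25752), -1)) = Mul(-22057, Pow(25566, -1)) = Mul(-22057, Rational(1, 25566)) = Rational(-22057, 25566)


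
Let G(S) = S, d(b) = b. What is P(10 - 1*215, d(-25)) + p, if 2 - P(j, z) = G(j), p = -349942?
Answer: -349735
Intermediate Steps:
P(j, z) = 2 - j
P(10 - 1*215, d(-25)) + p = (2 - (10 - 1*215)) - 349942 = (2 - (10 - 215)) - 349942 = (2 - 1*(-205)) - 349942 = (2 + 205) - 349942 = 207 - 349942 = -349735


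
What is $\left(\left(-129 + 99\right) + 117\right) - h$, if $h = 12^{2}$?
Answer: $-57$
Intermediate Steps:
$h = 144$
$\left(\left(-129 + 99\right) + 117\right) - h = \left(\left(-129 + 99\right) + 117\right) - 144 = \left(-30 + 117\right) - 144 = 87 - 144 = -57$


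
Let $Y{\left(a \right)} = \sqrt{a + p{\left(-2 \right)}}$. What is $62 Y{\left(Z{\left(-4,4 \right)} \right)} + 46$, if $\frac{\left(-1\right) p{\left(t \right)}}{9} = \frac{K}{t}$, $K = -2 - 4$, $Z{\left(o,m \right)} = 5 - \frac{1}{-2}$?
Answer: $46 + 31 i \sqrt{86} \approx 46.0 + 287.48 i$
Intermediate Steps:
$Z{\left(o,m \right)} = \frac{11}{2}$ ($Z{\left(o,m \right)} = 5 - - \frac{1}{2} = 5 + \frac{1}{2} = \frac{11}{2}$)
$K = -6$ ($K = -2 - 4 = -6$)
$p{\left(t \right)} = \frac{54}{t}$ ($p{\left(t \right)} = - 9 \left(- \frac{6}{t}\right) = \frac{54}{t}$)
$Y{\left(a \right)} = \sqrt{-27 + a}$ ($Y{\left(a \right)} = \sqrt{a + \frac{54}{-2}} = \sqrt{a + 54 \left(- \frac{1}{2}\right)} = \sqrt{a - 27} = \sqrt{-27 + a}$)
$62 Y{\left(Z{\left(-4,4 \right)} \right)} + 46 = 62 \sqrt{-27 + \frac{11}{2}} + 46 = 62 \sqrt{- \frac{43}{2}} + 46 = 62 \frac{i \sqrt{86}}{2} + 46 = 31 i \sqrt{86} + 46 = 46 + 31 i \sqrt{86}$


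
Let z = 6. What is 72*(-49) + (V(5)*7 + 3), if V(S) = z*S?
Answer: -3315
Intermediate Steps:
V(S) = 6*S
72*(-49) + (V(5)*7 + 3) = 72*(-49) + ((6*5)*7 + 3) = -3528 + (30*7 + 3) = -3528 + (210 + 3) = -3528 + 213 = -3315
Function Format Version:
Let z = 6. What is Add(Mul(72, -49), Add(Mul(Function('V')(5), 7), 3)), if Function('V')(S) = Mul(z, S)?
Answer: -3315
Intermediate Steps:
Function('V')(S) = Mul(6, S)
Add(Mul(72, -49), Add(Mul(Function('V')(5), 7), 3)) = Add(Mul(72, -49), Add(Mul(Mul(6, 5), 7), 3)) = Add(-3528, Add(Mul(30, 7), 3)) = Add(-3528, Add(210, 3)) = Add(-3528, 213) = -3315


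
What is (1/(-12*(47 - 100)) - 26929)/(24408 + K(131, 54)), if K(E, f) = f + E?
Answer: -17126843/15641148 ≈ -1.0950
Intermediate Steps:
K(E, f) = E + f
(1/(-12*(47 - 100)) - 26929)/(24408 + K(131, 54)) = (1/(-12*(47 - 100)) - 26929)/(24408 + (131 + 54)) = (1/(-12*(-53)) - 26929)/(24408 + 185) = (1/636 - 26929)/24593 = (1/636 - 26929)*(1/24593) = -17126843/636*1/24593 = -17126843/15641148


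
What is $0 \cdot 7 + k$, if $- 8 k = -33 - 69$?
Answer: $\frac{51}{4} \approx 12.75$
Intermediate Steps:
$k = \frac{51}{4}$ ($k = - \frac{-33 - 69}{8} = \left(- \frac{1}{8}\right) \left(-102\right) = \frac{51}{4} \approx 12.75$)
$0 \cdot 7 + k = 0 \cdot 7 + \frac{51}{4} = 0 + \frac{51}{4} = \frac{51}{4}$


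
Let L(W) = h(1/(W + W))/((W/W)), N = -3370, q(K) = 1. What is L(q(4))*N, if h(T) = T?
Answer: -1685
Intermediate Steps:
L(W) = 1/(2*W) (L(W) = 1/((W + W)*((W/W))) = 1/((2*W)*1) = (1/(2*W))*1 = 1/(2*W))
L(q(4))*N = ((½)/1)*(-3370) = ((½)*1)*(-3370) = (½)*(-3370) = -1685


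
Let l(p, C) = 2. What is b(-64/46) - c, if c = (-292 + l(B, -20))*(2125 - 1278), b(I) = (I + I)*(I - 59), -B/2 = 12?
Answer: 130027166/529 ≈ 2.4580e+5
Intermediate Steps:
B = -24 (B = -2*12 = -24)
b(I) = 2*I*(-59 + I) (b(I) = (2*I)*(-59 + I) = 2*I*(-59 + I))
c = -245630 (c = (-292 + 2)*(2125 - 1278) = -290*847 = -245630)
b(-64/46) - c = 2*(-64/46)*(-59 - 64/46) - 1*(-245630) = 2*(-64*1/46)*(-59 - 64*1/46) + 245630 = 2*(-32/23)*(-59 - 32/23) + 245630 = 2*(-32/23)*(-1389/23) + 245630 = 88896/529 + 245630 = 130027166/529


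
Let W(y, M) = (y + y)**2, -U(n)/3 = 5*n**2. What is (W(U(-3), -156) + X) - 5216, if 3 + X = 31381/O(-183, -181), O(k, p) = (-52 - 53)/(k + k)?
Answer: 885331/5 ≈ 1.7707e+5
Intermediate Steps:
U(n) = -15*n**2
O(k, p) = -105/(2*k) (O(k, p) = -105*1/(2*k) = -105/(2*k))
W(y, M) = 4*y**2 (W(y, M) = (2*y)**2 = 4*y**2)
X = 546911/5 (X = -3 + 31381/((-105/2/(-183))) = -3 + 31381/((-105/2*(-1/183))) = -3 + 31381/(35/122) = -3 + 31381*(122/35) = -3 + 546926/5 = 546911/5 ≈ 1.0938e+5)
(W(U(-3), -156) + X) - 5216 = (4*(-15*(-3)**2)**2 + 546911/5) - 5216 = (4*(-15*9)**2 + 546911/5) - 5216 = (4*(-135)**2 + 546911/5) - 5216 = (4*18225 + 546911/5) - 5216 = (72900 + 546911/5) - 5216 = 911411/5 - 5216 = 885331/5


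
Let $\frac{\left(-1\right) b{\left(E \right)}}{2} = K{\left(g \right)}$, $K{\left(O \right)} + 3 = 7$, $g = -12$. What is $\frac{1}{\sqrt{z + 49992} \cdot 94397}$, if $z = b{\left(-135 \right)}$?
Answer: $\frac{\sqrt{781}}{589792456} \approx 4.7383 \cdot 10^{-8}$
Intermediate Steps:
$K{\left(O \right)} = 4$ ($K{\left(O \right)} = -3 + 7 = 4$)
$b{\left(E \right)} = -8$ ($b{\left(E \right)} = \left(-2\right) 4 = -8$)
$z = -8$
$\frac{1}{\sqrt{z + 49992} \cdot 94397} = \frac{1}{\sqrt{-8 + 49992} \cdot 94397} = \frac{1}{\sqrt{49984}} \cdot \frac{1}{94397} = \frac{1}{8 \sqrt{781}} \cdot \frac{1}{94397} = \frac{\sqrt{781}}{6248} \cdot \frac{1}{94397} = \frac{\sqrt{781}}{589792456}$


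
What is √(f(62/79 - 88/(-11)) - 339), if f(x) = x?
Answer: I*√2060873/79 ≈ 18.172*I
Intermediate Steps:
√(f(62/79 - 88/(-11)) - 339) = √((62/79 - 88/(-11)) - 339) = √((62*(1/79) - 88*(-1/11)) - 339) = √((62/79 + 8) - 339) = √(694/79 - 339) = √(-26087/79) = I*√2060873/79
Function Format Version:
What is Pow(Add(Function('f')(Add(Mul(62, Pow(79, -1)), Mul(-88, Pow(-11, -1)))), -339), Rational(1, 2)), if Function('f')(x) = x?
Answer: Mul(Rational(1, 79), I, Pow(2060873, Rational(1, 2))) ≈ Mul(18.172, I)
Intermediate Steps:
Pow(Add(Function('f')(Add(Mul(62, Pow(79, -1)), Mul(-88, Pow(-11, -1)))), -339), Rational(1, 2)) = Pow(Add(Add(Mul(62, Pow(79, -1)), Mul(-88, Pow(-11, -1))), -339), Rational(1, 2)) = Pow(Add(Add(Mul(62, Rational(1, 79)), Mul(-88, Rational(-1, 11))), -339), Rational(1, 2)) = Pow(Add(Add(Rational(62, 79), 8), -339), Rational(1, 2)) = Pow(Add(Rational(694, 79), -339), Rational(1, 2)) = Pow(Rational(-26087, 79), Rational(1, 2)) = Mul(Rational(1, 79), I, Pow(2060873, Rational(1, 2)))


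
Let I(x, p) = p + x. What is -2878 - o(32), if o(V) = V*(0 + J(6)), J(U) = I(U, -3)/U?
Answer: -2894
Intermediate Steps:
J(U) = (-3 + U)/U
o(V) = V/2 (o(V) = V*(0 + (-3 + 6)/6) = V*(0 + (⅙)*3) = V*(0 + ½) = V*(½) = V/2)
-2878 - o(32) = -2878 - 32/2 = -2878 - 1*16 = -2878 - 16 = -2894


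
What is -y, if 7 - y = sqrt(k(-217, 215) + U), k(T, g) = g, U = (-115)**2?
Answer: -7 + 8*sqrt(210) ≈ 108.93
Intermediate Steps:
U = 13225
y = 7 - 8*sqrt(210) (y = 7 - sqrt(215 + 13225) = 7 - sqrt(13440) = 7 - 8*sqrt(210) ≈ -108.93)
-y = -(7 - 8*sqrt(210)) = -7 + 8*sqrt(210)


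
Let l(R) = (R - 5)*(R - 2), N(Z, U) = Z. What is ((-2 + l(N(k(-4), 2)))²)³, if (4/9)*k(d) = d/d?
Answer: 6321363049/16777216 ≈ 376.78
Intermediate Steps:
k(d) = 9/4 (k(d) = 9*(d/d)/4 = (9/4)*1 = 9/4)
l(R) = (-5 + R)*(-2 + R)
((-2 + l(N(k(-4), 2)))²)³ = ((-2 + (10 + (9/4)² - 7*9/4))²)³ = ((-2 + (10 + 81/16 - 63/4))²)³ = ((-2 - 11/16)²)³ = ((-43/16)²)³ = (1849/256)³ = 6321363049/16777216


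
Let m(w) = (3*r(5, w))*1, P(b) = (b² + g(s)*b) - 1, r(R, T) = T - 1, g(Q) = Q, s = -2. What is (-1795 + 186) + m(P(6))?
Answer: -1543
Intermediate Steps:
r(R, T) = -1 + T
P(b) = -1 + b² - 2*b (P(b) = (b² - 2*b) - 1 = -1 + b² - 2*b)
m(w) = -3 + 3*w (m(w) = (3*(-1 + w))*1 = (-3 + 3*w)*1 = -3 + 3*w)
(-1795 + 186) + m(P(6)) = (-1795 + 186) + (-3 + 3*(-1 + 6² - 2*6)) = -1609 + (-3 + 3*(-1 + 36 - 12)) = -1609 + (-3 + 3*23) = -1609 + (-3 + 69) = -1609 + 66 = -1543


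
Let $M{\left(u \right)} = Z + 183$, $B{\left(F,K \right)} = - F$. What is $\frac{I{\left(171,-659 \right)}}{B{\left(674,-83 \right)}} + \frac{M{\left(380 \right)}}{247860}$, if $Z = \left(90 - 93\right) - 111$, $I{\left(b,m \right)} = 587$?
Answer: $- \frac{24241219}{27842940} \approx -0.87064$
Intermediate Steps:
$Z = -114$ ($Z = -3 - 111 = -114$)
$M{\left(u \right)} = 69$ ($M{\left(u \right)} = -114 + 183 = 69$)
$\frac{I{\left(171,-659 \right)}}{B{\left(674,-83 \right)}} + \frac{M{\left(380 \right)}}{247860} = \frac{587}{\left(-1\right) 674} + \frac{69}{247860} = \frac{587}{-674} + 69 \cdot \frac{1}{247860} = 587 \left(- \frac{1}{674}\right) + \frac{23}{82620} = - \frac{587}{674} + \frac{23}{82620} = - \frac{24241219}{27842940}$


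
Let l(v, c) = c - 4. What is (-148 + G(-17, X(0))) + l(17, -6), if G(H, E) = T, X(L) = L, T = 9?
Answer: -149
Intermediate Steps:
l(v, c) = -4 + c
G(H, E) = 9
(-148 + G(-17, X(0))) + l(17, -6) = (-148 + 9) + (-4 - 6) = -139 - 10 = -149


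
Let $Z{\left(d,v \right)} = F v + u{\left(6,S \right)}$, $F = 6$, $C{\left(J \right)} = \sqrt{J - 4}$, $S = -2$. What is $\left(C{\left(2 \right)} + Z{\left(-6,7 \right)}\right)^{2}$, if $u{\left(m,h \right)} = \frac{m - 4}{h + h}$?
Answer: $\frac{6881}{4} + 83 i \sqrt{2} \approx 1720.3 + 117.38 i$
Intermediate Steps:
$C{\left(J \right)} = \sqrt{-4 + J}$
$u{\left(m,h \right)} = \frac{-4 + m}{2 h}$
$Z{\left(d,v \right)} = - \frac{1}{2} + 6 v$ ($Z{\left(d,v \right)} = 6 v + \frac{-4 + 6}{2 \left(-2\right)} = 6 v + \frac{1}{2} \left(- \frac{1}{2}\right) 2 = 6 v - \frac{1}{2} = - \frac{1}{2} + 6 v$)
$\left(C{\left(2 \right)} + Z{\left(-6,7 \right)}\right)^{2} = \left(\sqrt{-4 + 2} + \left(- \frac{1}{2} + 6 \cdot 7\right)\right)^{2} = \left(\sqrt{-2} + \left(- \frac{1}{2} + 42\right)\right)^{2} = \left(i \sqrt{2} + \frac{83}{2}\right)^{2} = \left(\frac{83}{2} + i \sqrt{2}\right)^{2}$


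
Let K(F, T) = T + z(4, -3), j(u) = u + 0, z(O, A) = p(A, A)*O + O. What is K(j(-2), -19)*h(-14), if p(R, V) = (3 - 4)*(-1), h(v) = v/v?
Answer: -11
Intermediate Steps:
h(v) = 1
p(R, V) = 1 (p(R, V) = -1*(-1) = 1)
z(O, A) = 2*O (z(O, A) = 1*O + O = O + O = 2*O)
j(u) = u
K(F, T) = 8 + T (K(F, T) = T + 2*4 = T + 8 = 8 + T)
K(j(-2), -19)*h(-14) = (8 - 19)*1 = -11*1 = -11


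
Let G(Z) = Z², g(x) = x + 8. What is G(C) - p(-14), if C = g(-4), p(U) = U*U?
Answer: -180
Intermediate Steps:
p(U) = U²
g(x) = 8 + x
C = 4 (C = 8 - 4 = 4)
G(C) - p(-14) = 4² - 1*(-14)² = 16 - 1*196 = 16 - 196 = -180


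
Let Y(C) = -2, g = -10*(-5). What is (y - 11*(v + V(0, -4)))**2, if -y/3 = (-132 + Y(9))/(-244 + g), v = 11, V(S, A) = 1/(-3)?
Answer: 1207354009/84681 ≈ 14258.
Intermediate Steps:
V(S, A) = -1/3
g = 50
y = -201/97 (y = -3*(-132 - 2)/(-244 + 50) = -(-402)/(-194) = -(-402)*(-1)/194 = -3*67/97 = -201/97 ≈ -2.0722)
(y - 11*(v + V(0, -4)))**2 = (-201/97 - 11*(11 - 1/3))**2 = (-201/97 - 11*32/3)**2 = (-201/97 - 352/3)**2 = (-34747/291)**2 = 1207354009/84681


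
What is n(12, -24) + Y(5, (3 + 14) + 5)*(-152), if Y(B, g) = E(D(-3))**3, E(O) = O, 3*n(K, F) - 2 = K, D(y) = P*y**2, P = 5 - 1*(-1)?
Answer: -71803570/3 ≈ -2.3935e+7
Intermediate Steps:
P = 6 (P = 5 + 1 = 6)
D(y) = 6*y**2
n(K, F) = 2/3 + K/3
Y(B, g) = 157464 (Y(B, g) = (6*(-3)**2)**3 = (6*9)**3 = 54**3 = 157464)
n(12, -24) + Y(5, (3 + 14) + 5)*(-152) = (2/3 + (1/3)*12) + 157464*(-152) = (2/3 + 4) - 23934528 = 14/3 - 23934528 = -71803570/3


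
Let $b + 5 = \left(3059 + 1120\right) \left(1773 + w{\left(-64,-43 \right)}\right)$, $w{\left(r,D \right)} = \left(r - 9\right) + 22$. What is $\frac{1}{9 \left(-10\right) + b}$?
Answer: $\frac{1}{7196143} \approx 1.3896 \cdot 10^{-7}$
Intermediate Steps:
$w{\left(r,D \right)} = 13 + r$ ($w{\left(r,D \right)} = \left(-9 + r\right) + 22 = 13 + r$)
$b = 7196233$ ($b = -5 + \left(3059 + 1120\right) \left(1773 + \left(13 - 64\right)\right) = -5 + 4179 \left(1773 - 51\right) = -5 + 4179 \cdot 1722 = -5 + 7196238 = 7196233$)
$\frac{1}{9 \left(-10\right) + b} = \frac{1}{9 \left(-10\right) + 7196233} = \frac{1}{-90 + 7196233} = \frac{1}{7196143}$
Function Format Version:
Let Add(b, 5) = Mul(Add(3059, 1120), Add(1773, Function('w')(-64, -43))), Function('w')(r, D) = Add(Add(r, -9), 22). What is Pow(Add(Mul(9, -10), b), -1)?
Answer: Rational(1, 7196143) ≈ 1.3896e-7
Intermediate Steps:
Function('w')(r, D) = Add(13, r) (Function('w')(r, D) = Add(Add(-9, r), 22) = Add(13, r))
b = 7196233 (b = Add(-5, Mul(Add(3059, 1120), Add(1773, Add(13, -64)))) = Add(-5, Mul(4179, Add(1773, -51))) = Add(-5, Mul(4179, 1722)) = Add(-5, 7196238) = 7196233)
Pow(Add(Mul(9, -10), b), -1) = Pow(Add(Mul(9, -10), 7196233), -1) = Pow(Add(-90, 7196233), -1) = Pow(7196143, -1) = Rational(1, 7196143)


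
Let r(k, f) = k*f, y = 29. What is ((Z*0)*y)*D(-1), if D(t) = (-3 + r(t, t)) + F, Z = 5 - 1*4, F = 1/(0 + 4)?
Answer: 0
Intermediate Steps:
F = 1/4 ≈ 0.25000
Z = 1 (Z = 5 - 4 = 1)
r(k, f) = f*k
D(t) = -11/4 + t**2 (D(t) = (-3 + t*t) + 1/4 = (-3 + t**2) + 1/4 = -11/4 + t**2)
((Z*0)*y)*D(-1) = ((1*0)*29)*(-11/4 + (-1)**2) = (0*29)*(-11/4 + 1) = 0*(-7/4) = 0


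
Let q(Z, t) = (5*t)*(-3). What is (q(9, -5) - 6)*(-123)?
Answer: -8487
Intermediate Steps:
q(Z, t) = -15*t
(q(9, -5) - 6)*(-123) = (-15*(-5) - 6)*(-123) = (75 - 6)*(-123) = 69*(-123) = -8487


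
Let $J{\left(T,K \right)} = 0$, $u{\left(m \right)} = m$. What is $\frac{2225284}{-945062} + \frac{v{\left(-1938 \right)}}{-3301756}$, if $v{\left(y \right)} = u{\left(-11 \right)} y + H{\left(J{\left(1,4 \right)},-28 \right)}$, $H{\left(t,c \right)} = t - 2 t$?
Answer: $- \frac{1841872907605}{780091032218} \approx -2.3611$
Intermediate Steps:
$H{\left(t,c \right)} = - t$
$v{\left(y \right)} = - 11 y$ ($v{\left(y \right)} = - 11 y - 0 = - 11 y + 0 = - 11 y$)
$\frac{2225284}{-945062} + \frac{v{\left(-1938 \right)}}{-3301756} = \frac{2225284}{-945062} + \frac{\left(-11\right) \left(-1938\right)}{-3301756} = 2225284 \left(- \frac{1}{945062}\right) + 21318 \left(- \frac{1}{3301756}\right) = - \frac{1112642}{472531} - \frac{10659}{1650878} = - \frac{1841872907605}{780091032218}$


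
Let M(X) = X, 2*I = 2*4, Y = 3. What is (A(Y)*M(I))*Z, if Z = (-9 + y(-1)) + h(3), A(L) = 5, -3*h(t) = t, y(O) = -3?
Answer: -260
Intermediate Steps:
h(t) = -t/3
I = 4 (I = (2*4)/2 = (1/2)*8 = 4)
Z = -13 (Z = (-9 - 3) - 1/3*3 = -12 - 1 = -13)
(A(Y)*M(I))*Z = (5*4)*(-13) = 20*(-13) = -260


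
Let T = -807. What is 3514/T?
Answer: -3514/807 ≈ -4.3544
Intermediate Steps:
3514/T = 3514/(-807) = 3514*(-1/807) = -3514/807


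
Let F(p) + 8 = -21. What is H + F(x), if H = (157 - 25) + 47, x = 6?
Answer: 150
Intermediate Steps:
F(p) = -29 (F(p) = -8 - 21 = -29)
H = 179 (H = 132 + 47 = 179)
H + F(x) = 179 - 29 = 150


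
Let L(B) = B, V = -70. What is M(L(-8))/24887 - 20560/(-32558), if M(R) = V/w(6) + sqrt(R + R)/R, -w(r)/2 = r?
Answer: 1535599925/2430812838 - I/49774 ≈ 0.63172 - 2.0091e-5*I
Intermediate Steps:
w(r) = -2*r
M(R) = 35/6 + sqrt(2)/sqrt(R) (M(R) = -70/((-2*6)) + sqrt(R + R)/R = -70/(-12) + sqrt(2*R)/R = -70*(-1/12) + (sqrt(2)*sqrt(R))/R = 35/6 + sqrt(2)/sqrt(R))
M(L(-8))/24887 - 20560/(-32558) = (35/6 + sqrt(2)/sqrt(-8))/24887 - 20560/(-32558) = (35/6 + sqrt(2)*(-I*sqrt(2)/4))*(1/24887) - 20560*(-1/32558) = (35/6 - I/2)*(1/24887) + 10280/16279 = (35/149322 - I/49774) + 10280/16279 = 1535599925/2430812838 - I/49774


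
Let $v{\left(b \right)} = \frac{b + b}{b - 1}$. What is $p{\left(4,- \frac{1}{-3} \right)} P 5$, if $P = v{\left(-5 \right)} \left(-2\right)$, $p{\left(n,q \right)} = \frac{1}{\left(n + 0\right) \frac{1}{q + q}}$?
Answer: $- \frac{25}{9} \approx -2.7778$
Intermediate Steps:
$v{\left(b \right)} = \frac{2 b}{-1 + b}$
$p{\left(n,q \right)} = \frac{2 q}{n}$ ($p{\left(n,q \right)} = \frac{1}{n \frac{1}{2 q}} = \frac{1}{\frac{1}{2} n \frac{1}{q}} = \frac{2 q}{n}$)
$P = - \frac{10}{3}$ ($P = 2 \left(-5\right) \frac{1}{-1 - 5} \left(-2\right) = 2 \left(-5\right) \frac{1}{-6} \left(-2\right) = 2 \left(-5\right) \left(- \frac{1}{6}\right) \left(-2\right) = \frac{5}{3} \left(-2\right) = - \frac{10}{3} \approx -3.3333$)
$p{\left(4,- \frac{1}{-3} \right)} P 5 = \frac{2 \left(- \frac{1}{-3}\right)}{4} \left(- \frac{10}{3}\right) 5 = 2 \left(\left(-1\right) \left(- \frac{1}{3}\right)\right) \frac{1}{4} \left(- \frac{10}{3}\right) 5 = 2 \cdot \frac{1}{3} \cdot \frac{1}{4} \left(- \frac{10}{3}\right) 5 = \frac{1}{6} \left(- \frac{10}{3}\right) 5 = \left(- \frac{5}{9}\right) 5 = - \frac{25}{9}$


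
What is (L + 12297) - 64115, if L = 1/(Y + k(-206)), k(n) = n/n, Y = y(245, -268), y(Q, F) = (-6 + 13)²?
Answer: -2590899/50 ≈ -51818.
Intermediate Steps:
y(Q, F) = 49 (y(Q, F) = 7² = 49)
Y = 49
k(n) = 1
L = 1/50 (L = 1/(49 + 1) = 1/50 ≈ 0.020000)
(L + 12297) - 64115 = (1/50 + 12297) - 64115 = 614851/50 - 64115 = -2590899/50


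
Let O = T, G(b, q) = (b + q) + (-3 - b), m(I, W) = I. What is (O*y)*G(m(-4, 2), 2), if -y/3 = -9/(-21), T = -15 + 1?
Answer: -18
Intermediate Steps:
T = -14
y = -9/7 (y = -(-27)/(-21) = -(-27)*(-1)/21 = -3*3/7 = -9/7 ≈ -1.2857)
G(b, q) = -3 + q
O = -14
(O*y)*G(m(-4, 2), 2) = (-14*(-9/7))*(-3 + 2) = 18*(-1) = -18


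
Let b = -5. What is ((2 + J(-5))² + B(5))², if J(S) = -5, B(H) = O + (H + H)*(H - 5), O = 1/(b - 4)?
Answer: 6400/81 ≈ 79.012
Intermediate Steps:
O = -⅑ (O = 1/(-5 - 4) = 1/(-9) = -⅑ ≈ -0.11111)
B(H) = -⅑ + 2*H*(-5 + H) (B(H) = -⅑ + (H + H)*(H - 5) = -⅑ + (2*H)*(-5 + H) = -⅑ + 2*H*(-5 + H))
((2 + J(-5))² + B(5))² = ((2 - 5)² + (-⅑ - 10*5 + 2*5²))² = ((-3)² + (-⅑ - 50 + 2*25))² = (9 + (-⅑ - 50 + 50))² = (9 - ⅑)² = (80/9)² = 6400/81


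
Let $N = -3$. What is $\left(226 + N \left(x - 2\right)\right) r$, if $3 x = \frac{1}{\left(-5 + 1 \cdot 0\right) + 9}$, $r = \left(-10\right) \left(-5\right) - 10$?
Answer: $9270$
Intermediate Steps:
$r = 40$ ($r = 50 - 10 = 40$)
$x = \frac{1}{12}$ ($x = \frac{1}{3 \left(\left(-5 + 1 \cdot 0\right) + 9\right)} = \frac{1}{3 \left(\left(-5 + 0\right) + 9\right)} = \frac{1}{3 \left(-5 + 9\right)} = \frac{1}{3 \cdot 4} = \frac{1}{3} \cdot \frac{1}{4} = \frac{1}{12} \approx 0.083333$)
$\left(226 + N \left(x - 2\right)\right) r = \left(226 - 3 \left(\frac{1}{12} - 2\right)\right) 40 = \left(226 - - \frac{23}{4}\right) 40 = \left(226 + \frac{23}{4}\right) 40 = \frac{927}{4} \cdot 40 = 9270$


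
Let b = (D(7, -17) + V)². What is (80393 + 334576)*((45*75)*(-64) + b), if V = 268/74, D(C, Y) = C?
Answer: -122643901628919/1369 ≈ -8.9587e+10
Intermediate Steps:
V = 134/37 (V = 268*(1/74) = 134/37 ≈ 3.6216)
b = 154449/1369 (b = (7 + 134/37)² = (393/37)² = 154449/1369 ≈ 112.82)
(80393 + 334576)*((45*75)*(-64) + b) = (80393 + 334576)*((45*75)*(-64) + 154449/1369) = 414969*(3375*(-64) + 154449/1369) = 414969*(-216000 + 154449/1369) = 414969*(-295549551/1369) = -122643901628919/1369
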